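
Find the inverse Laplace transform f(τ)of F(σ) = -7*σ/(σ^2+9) -7*cos(3*τ)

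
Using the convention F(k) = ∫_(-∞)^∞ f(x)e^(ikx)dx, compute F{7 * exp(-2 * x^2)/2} 7 * sqrt(2) * sqrt(pi) * exp(-k^2/8)/4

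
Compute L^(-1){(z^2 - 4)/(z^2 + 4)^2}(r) r*cos(2*r)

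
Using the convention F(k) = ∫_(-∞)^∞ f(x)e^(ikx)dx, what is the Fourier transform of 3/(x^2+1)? 3 * pi * exp(-Abs(k))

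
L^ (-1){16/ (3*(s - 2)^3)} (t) 8*t^2*exp (2*t)/3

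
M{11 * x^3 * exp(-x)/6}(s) 11 * gamma(s + 3)/6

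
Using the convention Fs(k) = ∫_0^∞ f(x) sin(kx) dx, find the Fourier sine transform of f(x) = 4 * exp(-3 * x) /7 4 * k/(7 * (k^2 + 9) ) 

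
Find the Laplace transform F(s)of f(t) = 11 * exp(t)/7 11/(7 * (s - 1))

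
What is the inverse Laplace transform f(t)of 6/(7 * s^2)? 6 * t/7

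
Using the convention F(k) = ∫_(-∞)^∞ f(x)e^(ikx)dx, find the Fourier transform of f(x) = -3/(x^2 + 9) -pi*exp(-3*Abs(k))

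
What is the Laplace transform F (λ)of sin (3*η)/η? atan (3/λ)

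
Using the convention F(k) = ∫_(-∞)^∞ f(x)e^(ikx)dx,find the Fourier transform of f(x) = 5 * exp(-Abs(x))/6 5/(3 * (k^2 + 1))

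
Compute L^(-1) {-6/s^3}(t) -3 * t^2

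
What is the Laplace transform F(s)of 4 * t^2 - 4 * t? 8/s^3 - 4/s^2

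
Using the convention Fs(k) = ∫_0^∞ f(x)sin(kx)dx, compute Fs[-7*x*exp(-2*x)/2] -14*k/(k^2 + 4)^2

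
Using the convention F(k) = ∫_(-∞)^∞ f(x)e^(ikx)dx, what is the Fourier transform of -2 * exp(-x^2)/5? -2 * sqrt(pi) * exp(-k^2/4)/5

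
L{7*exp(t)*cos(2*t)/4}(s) 7*(s - 1)/(4*((s - 1)^2 + 4))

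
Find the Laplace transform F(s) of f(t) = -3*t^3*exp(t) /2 -9/(s - 1) ^4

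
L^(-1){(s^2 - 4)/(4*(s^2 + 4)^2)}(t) t*cos(2*t)/4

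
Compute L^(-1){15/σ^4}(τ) 5*τ^3/2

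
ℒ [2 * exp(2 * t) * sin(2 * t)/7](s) 4/(7 * ((s - 2)^2+4))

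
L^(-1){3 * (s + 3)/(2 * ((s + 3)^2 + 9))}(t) 3 * exp(-3 * t) * cos(3 * t)/2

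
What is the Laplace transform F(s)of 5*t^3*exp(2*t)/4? 15/(2*(s - 2)^4)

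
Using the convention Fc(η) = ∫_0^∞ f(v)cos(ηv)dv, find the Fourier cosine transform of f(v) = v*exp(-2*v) (4 - η^2)/(η^2 + 4)^2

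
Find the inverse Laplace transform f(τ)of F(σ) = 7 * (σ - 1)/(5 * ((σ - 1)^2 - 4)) 7 * exp(τ) * cosh(2 * τ)/5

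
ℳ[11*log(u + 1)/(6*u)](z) -11*pi*csc(pi*z)/(6*z - 6)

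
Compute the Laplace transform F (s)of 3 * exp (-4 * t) 3/ (s + 4)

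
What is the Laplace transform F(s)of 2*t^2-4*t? 4/s^3-4/s^2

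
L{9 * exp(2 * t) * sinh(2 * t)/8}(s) 9/(4 * s * (s - 4))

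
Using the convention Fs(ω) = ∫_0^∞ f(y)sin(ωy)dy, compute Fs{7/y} 7 * pi/2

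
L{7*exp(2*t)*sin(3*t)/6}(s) 7/(2*((s - 2)^2 + 9))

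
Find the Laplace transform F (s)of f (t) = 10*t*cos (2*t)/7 10*(s^2 - 4)/ (7*(s^2+4)^2)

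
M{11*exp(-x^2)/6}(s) 11*gamma(s/2)/12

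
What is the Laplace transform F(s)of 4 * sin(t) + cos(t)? 4/(s^2 + 1) + s/(s^2 + 1)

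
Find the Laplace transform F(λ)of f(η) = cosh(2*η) λ/(λ^2 - 4)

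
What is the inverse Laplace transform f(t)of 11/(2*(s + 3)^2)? 11*t*exp(-3*t)/2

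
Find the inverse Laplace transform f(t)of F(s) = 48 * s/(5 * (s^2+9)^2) 8 * t * sin(3 * t)/5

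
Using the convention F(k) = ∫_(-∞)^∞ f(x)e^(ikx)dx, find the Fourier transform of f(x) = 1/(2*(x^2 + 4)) pi*exp(-2*Abs(k))/4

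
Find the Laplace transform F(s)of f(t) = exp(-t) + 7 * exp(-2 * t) 7/(s + 2) + 1/(s + 1)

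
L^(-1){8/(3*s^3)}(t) 4*t^2/3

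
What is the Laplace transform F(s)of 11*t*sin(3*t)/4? 33*s/(2*(s^2 + 9)^2)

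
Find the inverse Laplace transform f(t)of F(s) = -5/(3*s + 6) -5*exp(-2*t)/3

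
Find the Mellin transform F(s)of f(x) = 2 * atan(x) -pi * sec(pi * s/2)/s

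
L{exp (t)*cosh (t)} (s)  (s - 1)/ (s*(s - 2))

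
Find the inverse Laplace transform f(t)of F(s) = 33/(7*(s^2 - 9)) 11*sinh(3*t)/7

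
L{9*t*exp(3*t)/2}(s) 9/(2*(s - 3)^2)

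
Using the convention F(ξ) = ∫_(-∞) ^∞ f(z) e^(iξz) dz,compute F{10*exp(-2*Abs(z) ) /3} 40/(3*(ξ^2 + 4) ) 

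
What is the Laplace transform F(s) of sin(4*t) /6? 2/(3*(s^2 + 16) ) 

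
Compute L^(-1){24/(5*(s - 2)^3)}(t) 12*t^2*exp(2*t)/5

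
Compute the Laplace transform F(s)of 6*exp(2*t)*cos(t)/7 6*(s - 2)/(7*((s - 2)^2 + 1))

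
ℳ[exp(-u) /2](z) gamma(z) /2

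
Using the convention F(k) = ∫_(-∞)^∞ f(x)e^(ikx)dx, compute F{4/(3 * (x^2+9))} 4 * pi * exp(-3 * Abs(k))/9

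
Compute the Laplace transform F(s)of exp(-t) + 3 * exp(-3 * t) 1/(s + 1) + 3/(s + 3)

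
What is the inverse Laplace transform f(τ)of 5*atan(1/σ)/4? 5*sin(τ)/(4*τ)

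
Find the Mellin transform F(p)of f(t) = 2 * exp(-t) 2 * gamma(p)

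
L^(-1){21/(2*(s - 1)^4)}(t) 7*t^3*exp(t)/4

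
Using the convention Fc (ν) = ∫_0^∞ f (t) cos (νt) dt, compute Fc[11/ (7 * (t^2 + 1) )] 11 * pi * exp (-ν) /14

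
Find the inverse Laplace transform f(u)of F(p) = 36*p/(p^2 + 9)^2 6*u*sin(3*u)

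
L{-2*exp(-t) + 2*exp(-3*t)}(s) 2/(s + 3) - 2/(s + 1)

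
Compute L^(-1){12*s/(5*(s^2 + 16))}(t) 12*cos(4*t)/5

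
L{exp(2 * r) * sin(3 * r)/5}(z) 3/(5 * ((z - 2)^2+9))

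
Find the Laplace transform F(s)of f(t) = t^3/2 3/s^4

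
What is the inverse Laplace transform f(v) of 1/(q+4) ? exp(-4 * v) 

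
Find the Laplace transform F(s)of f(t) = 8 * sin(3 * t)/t 8 * atan(3/s)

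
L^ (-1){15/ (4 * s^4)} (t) 5 * t^3/8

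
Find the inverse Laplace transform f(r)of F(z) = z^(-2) r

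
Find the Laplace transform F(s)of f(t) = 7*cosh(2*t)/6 7*s/(6*(s^2 - 4))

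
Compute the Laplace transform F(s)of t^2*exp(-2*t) 2/(s + 2)^3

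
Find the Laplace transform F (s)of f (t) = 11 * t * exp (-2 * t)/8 11/ (8 * (s + 2)^2)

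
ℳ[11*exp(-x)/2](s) 11*gamma(s)/2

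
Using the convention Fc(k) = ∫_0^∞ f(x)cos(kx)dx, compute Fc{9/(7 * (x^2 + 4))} 9 * pi * exp(-2 * k)/28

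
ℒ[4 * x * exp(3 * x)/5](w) 4/(5 * (w - 3)^2)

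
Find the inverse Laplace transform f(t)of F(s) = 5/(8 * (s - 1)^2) 5 * t * exp(t)/8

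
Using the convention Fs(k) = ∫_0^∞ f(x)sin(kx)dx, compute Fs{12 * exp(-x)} 12 * k/(k^2 + 1)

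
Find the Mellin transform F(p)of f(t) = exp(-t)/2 gamma(p)/2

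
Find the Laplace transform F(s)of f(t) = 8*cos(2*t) 8*s/(s^2 + 4)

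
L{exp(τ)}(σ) 1/(σ - 1)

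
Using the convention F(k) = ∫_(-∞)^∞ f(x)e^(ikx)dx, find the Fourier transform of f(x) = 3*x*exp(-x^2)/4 3*I*sqrt(pi)*k*exp(-k^2/4)/8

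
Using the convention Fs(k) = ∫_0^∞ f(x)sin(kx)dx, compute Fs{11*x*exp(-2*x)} 44*k/(k^2+4)^2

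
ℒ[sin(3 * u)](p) 3/(p^2 + 9)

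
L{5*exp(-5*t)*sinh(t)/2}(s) 5/(2*((s + 5)^2 - 1))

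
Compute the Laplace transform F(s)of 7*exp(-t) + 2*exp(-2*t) 7/(s + 1) + 2/(s + 2)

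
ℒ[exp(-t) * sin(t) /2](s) 1/(2 * ((s + 1) ^2 + 1) ) 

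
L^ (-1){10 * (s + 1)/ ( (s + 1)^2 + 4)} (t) 10 * exp (-t) * cos (2 * t)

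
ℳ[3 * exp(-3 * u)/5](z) 3^(1 - z) * gamma(z)/5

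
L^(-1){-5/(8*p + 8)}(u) -5*exp(-u)/8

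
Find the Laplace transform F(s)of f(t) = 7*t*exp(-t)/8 7/(8*(s + 1)^2)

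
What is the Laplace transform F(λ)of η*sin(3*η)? 6*λ/(λ^2 + 9)^2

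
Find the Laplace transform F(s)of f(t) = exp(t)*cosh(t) (s - 1)/(s*(s - 2))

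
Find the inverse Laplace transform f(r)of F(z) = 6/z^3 3*r^2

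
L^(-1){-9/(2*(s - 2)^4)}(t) -3*t^3*exp(2*t)/4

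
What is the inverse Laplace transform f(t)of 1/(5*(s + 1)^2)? t*exp(-t)/5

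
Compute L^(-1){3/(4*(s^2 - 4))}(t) 3*sinh(2*t)/8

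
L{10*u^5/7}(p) 1200/(7*p^6)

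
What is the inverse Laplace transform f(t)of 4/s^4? 2 * t^3/3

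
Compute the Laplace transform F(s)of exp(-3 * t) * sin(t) 1/((s + 3)^2 + 1)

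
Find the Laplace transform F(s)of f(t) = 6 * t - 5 6/s^2 - 5/s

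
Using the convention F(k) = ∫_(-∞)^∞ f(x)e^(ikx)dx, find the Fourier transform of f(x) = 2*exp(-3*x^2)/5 2*sqrt(3)*sqrt(pi)*exp(-k^2/12)/15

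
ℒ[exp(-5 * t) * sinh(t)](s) 1/((s + 5) ^2-1) 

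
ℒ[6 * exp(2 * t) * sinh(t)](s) 6/((s - 2)^2 - 1)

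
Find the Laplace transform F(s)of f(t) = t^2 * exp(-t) 2/(s + 1)^3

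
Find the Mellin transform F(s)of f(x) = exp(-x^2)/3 gamma(s/2)/6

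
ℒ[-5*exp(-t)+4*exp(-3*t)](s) 4/(s+3) - 5/(s+1)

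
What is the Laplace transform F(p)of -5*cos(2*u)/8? -5*p/(8*p^2+32)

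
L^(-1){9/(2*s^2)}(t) 9*t/2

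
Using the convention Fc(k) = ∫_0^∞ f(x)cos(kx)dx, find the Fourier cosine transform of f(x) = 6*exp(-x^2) 3*sqrt(pi)*exp(-k^2/4)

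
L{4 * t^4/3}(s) 32/s^5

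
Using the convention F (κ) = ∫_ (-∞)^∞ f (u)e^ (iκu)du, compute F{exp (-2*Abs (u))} 4/ (κ^2 + 4)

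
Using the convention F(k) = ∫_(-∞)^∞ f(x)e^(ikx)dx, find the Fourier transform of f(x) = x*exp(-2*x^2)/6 sqrt(2)*I*sqrt(pi)*k*exp(-k^2/8)/48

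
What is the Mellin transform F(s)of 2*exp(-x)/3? 2*gamma(s)/3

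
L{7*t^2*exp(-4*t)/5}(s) 14/(5*(s + 4)^3)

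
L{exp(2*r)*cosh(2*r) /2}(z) (z - 2) /(2*z*(z - 4) ) 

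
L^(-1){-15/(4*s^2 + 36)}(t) -5*sin(3*t)/4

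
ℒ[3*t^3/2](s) 9/s^4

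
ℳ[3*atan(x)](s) -3*pi*sec(pi*s/2)/(2*s)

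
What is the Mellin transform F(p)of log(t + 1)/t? -pi * csc(pi * p)/(p - 1)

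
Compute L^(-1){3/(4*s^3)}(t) 3*t^2/8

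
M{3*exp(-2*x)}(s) 3*gamma(s)/2^s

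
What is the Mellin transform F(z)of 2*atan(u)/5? -pi*sec(pi*z/2)/(5*z)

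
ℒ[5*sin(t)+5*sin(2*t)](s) 10/(s^2+4)+5/(s^2+1)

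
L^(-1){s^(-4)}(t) t^3/6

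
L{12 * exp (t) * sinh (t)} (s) 12/ (s * (s - 2))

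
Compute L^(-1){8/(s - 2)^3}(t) 4*t^2*exp(2*t)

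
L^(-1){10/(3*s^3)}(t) 5*t^2/3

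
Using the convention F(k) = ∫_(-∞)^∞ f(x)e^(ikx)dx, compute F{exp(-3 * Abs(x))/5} 6/(5 * (k^2 + 9))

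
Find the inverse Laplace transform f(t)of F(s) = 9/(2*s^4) 3*t^3/4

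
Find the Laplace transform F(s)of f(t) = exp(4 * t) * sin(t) 1/((s - 4)^2 + 1)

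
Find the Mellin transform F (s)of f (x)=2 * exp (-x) 2 * gamma (s)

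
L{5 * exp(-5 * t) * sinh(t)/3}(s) 5/(3 * ((s + 5)^2 - 1))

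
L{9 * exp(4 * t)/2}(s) 9/(2 * (s - 4))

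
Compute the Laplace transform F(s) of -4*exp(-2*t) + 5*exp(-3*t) 5/(s + 3) - 4/(s + 2) 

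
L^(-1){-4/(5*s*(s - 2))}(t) -4*exp(t)*sinh(t)/5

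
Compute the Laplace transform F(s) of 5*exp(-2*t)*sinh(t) 5/((s + 2) ^2-1) 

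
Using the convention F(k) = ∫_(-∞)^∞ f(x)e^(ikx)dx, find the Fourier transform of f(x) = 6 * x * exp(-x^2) 3 * I * sqrt(pi) * k * exp(-k^2/4)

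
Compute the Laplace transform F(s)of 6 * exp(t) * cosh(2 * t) 6 * (s - 1)/((s - 1)^2-4)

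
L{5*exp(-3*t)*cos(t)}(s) 5*(s + 3)/((s + 3)^2 + 1)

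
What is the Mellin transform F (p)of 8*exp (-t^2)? 4*gamma (p/2)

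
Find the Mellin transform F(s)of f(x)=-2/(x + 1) -2*pi*csc(pi*s)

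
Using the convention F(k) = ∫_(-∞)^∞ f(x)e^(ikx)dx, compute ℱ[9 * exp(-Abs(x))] 18/(k^2 + 1)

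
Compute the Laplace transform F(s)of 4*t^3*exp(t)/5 24/(5*(s - 1)^4)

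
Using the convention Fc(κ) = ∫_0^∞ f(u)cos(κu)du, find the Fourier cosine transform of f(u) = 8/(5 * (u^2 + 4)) 2 * pi * exp(-2 * κ)/5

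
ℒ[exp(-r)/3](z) 1/(3*(z + 1))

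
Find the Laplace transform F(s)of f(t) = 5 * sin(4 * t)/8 5/(2 * (s^2 + 16))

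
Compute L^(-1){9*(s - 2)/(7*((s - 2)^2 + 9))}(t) 9*exp(2*t)*cos(3*t)/7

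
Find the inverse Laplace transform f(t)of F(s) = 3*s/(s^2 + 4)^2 3*t*sin(2*t)/4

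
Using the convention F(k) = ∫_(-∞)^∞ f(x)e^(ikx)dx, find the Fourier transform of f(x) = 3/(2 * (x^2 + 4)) 3 * pi * exp(-2 * Abs(k))/4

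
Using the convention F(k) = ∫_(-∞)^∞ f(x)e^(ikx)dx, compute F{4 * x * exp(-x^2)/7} 2 * I * sqrt(pi) * k * exp(-k^2/4)/7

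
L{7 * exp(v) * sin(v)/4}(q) 7/(4 * ((q - 1)^2 + 1))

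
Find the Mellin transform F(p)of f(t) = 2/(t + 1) 2*pi*csc(pi*p)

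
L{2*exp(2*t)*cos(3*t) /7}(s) 2*(s - 2) /(7*((s - 2) ^2 + 9) ) 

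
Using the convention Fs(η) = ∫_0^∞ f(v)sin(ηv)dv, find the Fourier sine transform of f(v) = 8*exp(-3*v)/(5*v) 8*atan(η/3)/5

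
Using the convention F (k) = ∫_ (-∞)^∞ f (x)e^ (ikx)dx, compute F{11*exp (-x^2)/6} 11*sqrt (pi)*exp (-k^2/4)/6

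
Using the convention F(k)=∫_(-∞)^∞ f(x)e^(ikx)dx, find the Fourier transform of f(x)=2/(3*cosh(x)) 2*pi/(3*cosh(pi*k/2))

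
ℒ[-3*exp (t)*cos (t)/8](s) 3*(1 - s)/ (8*( (s - 1)^2 + 1))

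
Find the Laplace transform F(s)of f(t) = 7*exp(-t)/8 7/(8*(s + 1))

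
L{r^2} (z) 2/z^3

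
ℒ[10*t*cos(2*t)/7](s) 10*(s^2 - 4)/(7*(s^2 + 4)^2)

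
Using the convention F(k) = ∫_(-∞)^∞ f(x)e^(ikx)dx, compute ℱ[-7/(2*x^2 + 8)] -7*pi*exp(-2*Abs(k))/4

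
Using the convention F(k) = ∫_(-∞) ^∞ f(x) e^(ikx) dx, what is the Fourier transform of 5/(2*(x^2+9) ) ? 5*pi*exp(-3*Abs(k) ) /6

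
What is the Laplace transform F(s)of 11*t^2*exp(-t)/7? 22/(7*(s + 1)^3)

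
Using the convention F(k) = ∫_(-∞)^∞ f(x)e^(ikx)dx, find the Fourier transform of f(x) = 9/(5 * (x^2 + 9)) 3 * pi * exp(-3 * Abs(k))/5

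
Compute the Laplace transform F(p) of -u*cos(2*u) (4 - p^2) /(p^2 + 4) ^2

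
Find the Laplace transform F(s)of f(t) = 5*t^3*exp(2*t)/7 30/(7*(s - 2)^4)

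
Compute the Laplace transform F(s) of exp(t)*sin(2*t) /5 2/(5*((s - 1) ^2 + 4) ) 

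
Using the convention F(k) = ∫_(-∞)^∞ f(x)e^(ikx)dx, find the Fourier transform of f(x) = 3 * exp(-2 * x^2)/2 3 * sqrt(2) * sqrt(pi) * exp(-k^2/8)/4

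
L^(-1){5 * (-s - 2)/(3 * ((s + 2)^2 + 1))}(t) -5 * exp(-2 * t) * cos(t)/3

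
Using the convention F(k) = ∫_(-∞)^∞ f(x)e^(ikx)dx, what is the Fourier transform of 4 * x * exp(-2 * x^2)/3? sqrt(2) * I * sqrt(pi) * k * exp(-k^2/8)/6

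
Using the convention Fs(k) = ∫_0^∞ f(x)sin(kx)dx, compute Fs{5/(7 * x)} 5 * pi/14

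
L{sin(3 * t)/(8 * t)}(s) atan(3/s)/8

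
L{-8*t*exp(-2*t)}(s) -8/(s + 2)^2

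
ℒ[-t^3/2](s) -3/s^4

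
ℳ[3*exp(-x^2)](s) 3*gamma(s/2)/2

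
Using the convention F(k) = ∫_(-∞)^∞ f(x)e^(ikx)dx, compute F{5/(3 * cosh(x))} 5 * pi/(3 * cosh(pi * k/2))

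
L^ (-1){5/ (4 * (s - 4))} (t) 5 * exp (4 * t)/4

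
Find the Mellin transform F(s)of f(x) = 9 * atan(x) -9 * pi * sec(pi * s/2)/(2 * s)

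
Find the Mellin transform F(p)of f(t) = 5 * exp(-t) 5 * gamma(p)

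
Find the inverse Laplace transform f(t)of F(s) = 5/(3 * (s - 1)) 5 * exp(t)/3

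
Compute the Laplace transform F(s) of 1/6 1/(6*s) 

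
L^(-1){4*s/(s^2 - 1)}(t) 4*cosh(t)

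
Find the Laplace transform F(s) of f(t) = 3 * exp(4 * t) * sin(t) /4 3/(4 * ((s - 4) ^2 + 1) ) 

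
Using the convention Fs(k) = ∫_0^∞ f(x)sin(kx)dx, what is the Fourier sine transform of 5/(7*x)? 5*pi/14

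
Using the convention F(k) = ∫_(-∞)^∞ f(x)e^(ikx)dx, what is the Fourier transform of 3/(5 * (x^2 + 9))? pi * exp(-3 * Abs(k))/5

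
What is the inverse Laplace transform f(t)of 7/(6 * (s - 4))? 7 * exp(4 * t)/6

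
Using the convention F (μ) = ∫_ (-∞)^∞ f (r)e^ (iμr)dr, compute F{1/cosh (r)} pi/cosh (pi * μ/2)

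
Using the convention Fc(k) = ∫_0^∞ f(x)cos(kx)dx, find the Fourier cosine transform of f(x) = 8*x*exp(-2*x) 8*(4 - k^2)/(k^2+4)^2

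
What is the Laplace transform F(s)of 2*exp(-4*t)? 2/(s + 4)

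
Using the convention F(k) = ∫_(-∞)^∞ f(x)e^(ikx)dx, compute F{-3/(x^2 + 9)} -pi*exp(-3*Abs(k))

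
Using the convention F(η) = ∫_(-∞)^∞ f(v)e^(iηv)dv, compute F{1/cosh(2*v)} pi/(2*cosh(pi*η/4))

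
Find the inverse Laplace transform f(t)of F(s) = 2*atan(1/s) 2*sin(t)/t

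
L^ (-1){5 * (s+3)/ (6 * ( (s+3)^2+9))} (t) 5 * exp (-3 * t) * cos (3 * t)/6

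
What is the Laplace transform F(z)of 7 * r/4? 7/(4 * z^2)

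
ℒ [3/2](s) 3/(2*s)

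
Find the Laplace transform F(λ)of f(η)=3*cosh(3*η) 3*λ/(λ^2-9)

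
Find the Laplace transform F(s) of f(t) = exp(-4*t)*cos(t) (s + 4) /((s + 4) ^2 + 1) 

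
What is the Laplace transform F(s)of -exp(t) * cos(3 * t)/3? (1 - s)/(3 * ((s - 1)^2 + 9))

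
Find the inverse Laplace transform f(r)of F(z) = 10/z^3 5 * r^2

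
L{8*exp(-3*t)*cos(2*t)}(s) 8*(s+3)/((s+3)^2+4)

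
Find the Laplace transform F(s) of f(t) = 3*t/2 3/(2*s^2) 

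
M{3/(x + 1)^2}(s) -3*pi*(s - 1)/sin(pi*s)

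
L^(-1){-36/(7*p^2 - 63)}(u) -12*sinh(3*u)/7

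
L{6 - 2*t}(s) 6/s - 2/s^2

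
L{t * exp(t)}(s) (s - 1)^(-2)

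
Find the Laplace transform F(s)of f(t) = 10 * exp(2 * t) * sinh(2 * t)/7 20/(7 * s * (s - 4))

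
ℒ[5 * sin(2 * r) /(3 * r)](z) 5 * atan(2/z) /3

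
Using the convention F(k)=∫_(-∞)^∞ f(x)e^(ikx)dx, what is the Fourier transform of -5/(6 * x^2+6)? -5 * pi * exp(-Abs(k))/6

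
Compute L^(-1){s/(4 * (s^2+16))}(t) cos(4 * t)/4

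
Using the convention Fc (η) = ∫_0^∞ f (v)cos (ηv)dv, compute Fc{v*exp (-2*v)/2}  (4 - η^2)/ (2*(η^2+4)^2)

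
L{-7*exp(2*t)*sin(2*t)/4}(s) -7/(2*(s - 2)^2 + 8)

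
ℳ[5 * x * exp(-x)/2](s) 5 * gamma(s + 1)/2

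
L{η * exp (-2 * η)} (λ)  (λ + 2)^ (-2)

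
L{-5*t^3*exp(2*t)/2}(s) -15/(s - 2)^4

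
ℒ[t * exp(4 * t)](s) (s - 4)^(-2)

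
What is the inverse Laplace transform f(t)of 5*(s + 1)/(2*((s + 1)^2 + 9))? 5*exp(-t)*cos(3*t)/2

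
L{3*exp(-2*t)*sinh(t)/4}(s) 3/(4*((s + 2)^2 - 1))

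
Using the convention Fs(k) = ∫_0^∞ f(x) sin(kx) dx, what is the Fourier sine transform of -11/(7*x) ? -11*pi/14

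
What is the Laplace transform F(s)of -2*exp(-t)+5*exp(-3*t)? 5/(s+3) - 2/(s+1)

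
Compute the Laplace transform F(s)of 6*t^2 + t 12/s^3 + s^(-2)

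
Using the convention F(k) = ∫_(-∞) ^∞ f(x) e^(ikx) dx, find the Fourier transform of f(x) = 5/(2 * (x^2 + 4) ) 5 * pi * exp(-2 * Abs(k) ) /4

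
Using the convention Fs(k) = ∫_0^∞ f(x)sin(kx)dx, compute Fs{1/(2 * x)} pi/4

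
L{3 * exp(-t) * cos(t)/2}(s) 3 * (s+1)/(2 * ((s+1)^2+1))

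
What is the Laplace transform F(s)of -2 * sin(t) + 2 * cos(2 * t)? 2 * s/(s^2 + 4) - 2/(s^2 + 1)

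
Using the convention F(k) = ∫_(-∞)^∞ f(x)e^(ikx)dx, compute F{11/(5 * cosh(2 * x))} 11 * pi/(10 * cosh(pi * k/4))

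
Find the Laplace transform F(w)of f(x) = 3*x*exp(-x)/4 3/(4*(w + 1)^2)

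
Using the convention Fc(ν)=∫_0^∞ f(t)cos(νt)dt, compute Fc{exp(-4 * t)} 4/(ν^2+16)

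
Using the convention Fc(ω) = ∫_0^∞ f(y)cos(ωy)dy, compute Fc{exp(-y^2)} sqrt(pi) * exp(-ω^2/4)/2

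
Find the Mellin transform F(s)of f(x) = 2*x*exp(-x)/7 2*gamma(s + 1)/7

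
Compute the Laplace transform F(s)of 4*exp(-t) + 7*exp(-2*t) 7/(s + 2) + 4/(s + 1)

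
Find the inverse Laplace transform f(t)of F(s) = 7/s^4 7*t^3/6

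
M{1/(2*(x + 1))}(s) pi*csc(pi*s)/2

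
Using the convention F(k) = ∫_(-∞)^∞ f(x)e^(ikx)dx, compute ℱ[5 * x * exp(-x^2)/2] 5 * I * sqrt(pi) * k * exp(-k^2/4)/4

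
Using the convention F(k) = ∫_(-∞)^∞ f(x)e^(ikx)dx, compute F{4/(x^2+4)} 2 * pi * exp(-2 * Abs(k))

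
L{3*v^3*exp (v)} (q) 18/ (q - 1)^4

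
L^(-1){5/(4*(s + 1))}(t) 5*exp(-t)/4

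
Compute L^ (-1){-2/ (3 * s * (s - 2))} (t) -2 * exp (t) * sinh (t)/3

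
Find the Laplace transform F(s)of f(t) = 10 10/s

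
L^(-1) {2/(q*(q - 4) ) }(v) exp(2*v)*sinh(2*v) 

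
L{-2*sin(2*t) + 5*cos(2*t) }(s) 5*s/(s^2 + 4)-4/(s^2 + 4) 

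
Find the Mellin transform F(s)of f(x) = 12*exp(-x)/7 12*gamma(s)/7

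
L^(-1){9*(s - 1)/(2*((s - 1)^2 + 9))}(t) 9*exp(t)*cos(3*t)/2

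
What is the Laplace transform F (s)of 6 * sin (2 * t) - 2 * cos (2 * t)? 12/ (s^2 + 4) - 2 * s/ (s^2 + 4)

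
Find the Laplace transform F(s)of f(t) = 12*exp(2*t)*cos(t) 12*(s - 2)/((s - 2)^2 + 1)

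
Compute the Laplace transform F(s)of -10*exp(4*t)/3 -10/(3*s - 12)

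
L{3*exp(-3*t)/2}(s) 3/(2*(s + 3))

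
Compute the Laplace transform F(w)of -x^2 -2/w^3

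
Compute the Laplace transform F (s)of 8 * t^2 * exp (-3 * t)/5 16/ (5 * (s + 3)^3)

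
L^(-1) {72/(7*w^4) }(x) 12*x^3/7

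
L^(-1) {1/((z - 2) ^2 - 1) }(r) exp(2 * r) * sinh(r) 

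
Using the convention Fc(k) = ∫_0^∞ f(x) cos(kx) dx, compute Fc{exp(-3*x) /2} 3/(2*(k^2 + 9) ) 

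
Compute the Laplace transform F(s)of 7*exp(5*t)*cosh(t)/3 7*(s - 5)/(3*((s - 5)^2 - 1))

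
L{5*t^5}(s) 600/s^6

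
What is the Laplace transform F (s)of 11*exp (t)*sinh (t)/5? 11/ (5*s*(s - 2))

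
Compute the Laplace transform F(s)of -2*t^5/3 -80/s^6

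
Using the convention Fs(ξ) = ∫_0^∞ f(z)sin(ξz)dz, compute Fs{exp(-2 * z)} ξ/(ξ^2+4)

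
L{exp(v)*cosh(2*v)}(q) (q - 1)/((q - 1)^2 - 4)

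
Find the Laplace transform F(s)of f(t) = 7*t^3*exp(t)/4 21/(2*(s - 1)^4)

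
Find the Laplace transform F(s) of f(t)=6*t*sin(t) 12*s/(s^2 + 1) ^2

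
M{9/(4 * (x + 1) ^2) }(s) -9 * pi * (s - 1) /(4 * sin(pi * s) ) 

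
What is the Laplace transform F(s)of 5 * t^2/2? 5/s^3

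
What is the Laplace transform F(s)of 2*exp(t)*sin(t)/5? 2/(5*((s - 1)^2 + 1))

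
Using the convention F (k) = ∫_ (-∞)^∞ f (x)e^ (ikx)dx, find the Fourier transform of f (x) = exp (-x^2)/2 sqrt (pi)*exp (-k^2/4)/2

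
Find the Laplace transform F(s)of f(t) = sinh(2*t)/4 1/(2*(s^2-4))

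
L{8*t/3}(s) 8/(3*s^2)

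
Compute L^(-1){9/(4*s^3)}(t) 9*t^2/8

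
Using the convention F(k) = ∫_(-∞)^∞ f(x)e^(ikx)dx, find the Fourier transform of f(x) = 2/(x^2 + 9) 2*pi*exp(-3*Abs(k))/3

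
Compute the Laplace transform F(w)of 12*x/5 12/(5*w^2)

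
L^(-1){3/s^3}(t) 3 * t^2/2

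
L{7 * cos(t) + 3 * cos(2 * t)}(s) 7 * s/(s^2 + 1) + 3 * s/(s^2 + 4)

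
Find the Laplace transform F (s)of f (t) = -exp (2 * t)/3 -1/ (3 * s - 6)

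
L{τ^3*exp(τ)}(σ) 6/(σ - 1)^4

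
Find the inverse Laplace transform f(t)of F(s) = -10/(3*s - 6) -10*exp(2*t)/3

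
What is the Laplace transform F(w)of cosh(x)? w/(w^2 - 1)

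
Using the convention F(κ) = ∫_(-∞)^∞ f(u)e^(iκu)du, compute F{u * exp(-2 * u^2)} sqrt(2) * I * sqrt(pi) * κ * exp(-κ^2/8)/8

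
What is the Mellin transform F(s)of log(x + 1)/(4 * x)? -pi * csc(pi * s)/(4 * s - 4)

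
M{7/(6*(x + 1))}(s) 7*pi*csc(pi*s)/6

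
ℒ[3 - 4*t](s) 3/s - 4/s^2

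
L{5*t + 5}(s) 5/s^2 + 5/s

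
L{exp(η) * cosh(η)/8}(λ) (λ - 1)/(8 * λ * (λ - 2))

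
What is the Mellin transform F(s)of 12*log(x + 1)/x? -12*pi*csc(pi*s)/(s - 1)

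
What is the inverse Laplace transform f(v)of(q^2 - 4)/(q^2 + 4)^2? v*cos(2*v)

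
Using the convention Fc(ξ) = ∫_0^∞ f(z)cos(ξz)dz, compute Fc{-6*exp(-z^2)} -3*sqrt(pi)*exp(-ξ^2/4)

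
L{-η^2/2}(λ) -1/λ^3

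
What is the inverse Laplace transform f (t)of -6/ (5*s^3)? -3*t^2/5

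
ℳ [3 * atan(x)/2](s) -3 * pi * sec(pi * s/2)/(4 * s)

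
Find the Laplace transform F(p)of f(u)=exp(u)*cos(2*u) (p - 1)/((p - 1)^2+4)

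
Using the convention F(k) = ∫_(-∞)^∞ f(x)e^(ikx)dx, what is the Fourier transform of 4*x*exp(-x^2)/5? 2*I*sqrt(pi)*k*exp(-k^2/4)/5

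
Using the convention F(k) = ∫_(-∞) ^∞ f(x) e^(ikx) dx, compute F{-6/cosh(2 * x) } -3 * pi/cosh(pi * k/4) 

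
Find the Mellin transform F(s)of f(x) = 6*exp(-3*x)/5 6*gamma(s)/(5*3^s)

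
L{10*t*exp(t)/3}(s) 10/(3*(s - 1)^2)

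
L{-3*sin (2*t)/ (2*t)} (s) -3*atan (2/s)/2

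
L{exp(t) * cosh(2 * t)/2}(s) (s - 1)/(2 * ((s - 1)^2 - 4))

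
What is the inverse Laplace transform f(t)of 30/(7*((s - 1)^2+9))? 10*exp(t)*sin(3*t)/7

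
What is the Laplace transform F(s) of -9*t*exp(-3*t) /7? -9/(7*(s + 3) ^2) 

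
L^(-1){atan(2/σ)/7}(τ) sin(2*τ)/(7*τ)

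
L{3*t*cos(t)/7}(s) 3*(s^2 - 1)/(7*(s^2 + 1)^2)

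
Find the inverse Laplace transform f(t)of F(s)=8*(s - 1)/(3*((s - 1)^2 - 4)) 8*exp(t)*cosh(2*t)/3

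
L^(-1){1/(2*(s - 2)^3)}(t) t^2*exp(2*t)/4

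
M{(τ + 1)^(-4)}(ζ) gamma(ζ)*gamma(4 - ζ)/6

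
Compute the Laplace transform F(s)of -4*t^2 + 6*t 6/s^2 - 8/s^3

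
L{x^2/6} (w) 1/ (3 * w^3)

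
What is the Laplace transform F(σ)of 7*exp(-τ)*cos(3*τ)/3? 7*(σ + 1)/(3*((σ + 1)^2 + 9))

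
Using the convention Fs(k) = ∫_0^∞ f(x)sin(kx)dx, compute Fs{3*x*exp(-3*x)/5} 18*k/(5*(k^2 + 9)^2)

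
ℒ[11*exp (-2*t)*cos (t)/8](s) 11*(s+2)/ (8*( (s+2)^2+1))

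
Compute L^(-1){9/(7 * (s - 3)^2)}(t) 9 * t * exp(3 * t)/7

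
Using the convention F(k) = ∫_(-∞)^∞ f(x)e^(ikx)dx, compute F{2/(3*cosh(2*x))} pi/(3*cosh(pi*k/4))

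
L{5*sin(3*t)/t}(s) 5*atan(3/s)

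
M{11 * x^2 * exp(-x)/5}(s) 11 * gamma(s + 2)/5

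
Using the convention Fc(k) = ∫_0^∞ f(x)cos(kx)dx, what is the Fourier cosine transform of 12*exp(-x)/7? 12/(7*(k^2 + 1))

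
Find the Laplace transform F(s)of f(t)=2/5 2/(5*s)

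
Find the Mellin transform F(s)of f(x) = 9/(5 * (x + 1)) 9 * pi * csc(pi * s)/5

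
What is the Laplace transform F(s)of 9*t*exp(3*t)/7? 9/(7*(s - 3)^2)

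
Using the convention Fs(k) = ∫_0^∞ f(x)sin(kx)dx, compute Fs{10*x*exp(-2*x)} 40*k/(k^2+4)^2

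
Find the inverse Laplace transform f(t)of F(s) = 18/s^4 3*t^3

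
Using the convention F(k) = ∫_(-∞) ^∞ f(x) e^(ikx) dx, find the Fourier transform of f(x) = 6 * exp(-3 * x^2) 2 * sqrt(3) * sqrt(pi) * exp(-k^2/12) 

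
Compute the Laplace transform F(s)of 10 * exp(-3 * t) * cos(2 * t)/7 10 * (s+3)/(7 * ((s+3)^2+4))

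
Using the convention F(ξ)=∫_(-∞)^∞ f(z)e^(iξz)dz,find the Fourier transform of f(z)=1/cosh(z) pi/cosh(pi*ξ/2)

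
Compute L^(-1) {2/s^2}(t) 2*t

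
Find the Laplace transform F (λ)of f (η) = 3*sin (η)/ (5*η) 3*atan (1/λ)/5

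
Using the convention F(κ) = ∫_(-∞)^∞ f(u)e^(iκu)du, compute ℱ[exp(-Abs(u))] 2/(κ^2 + 1)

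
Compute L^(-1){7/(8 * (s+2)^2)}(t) 7 * t * exp(-2 * t)/8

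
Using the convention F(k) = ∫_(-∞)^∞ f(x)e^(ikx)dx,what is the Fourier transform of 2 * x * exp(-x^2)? I * sqrt(pi) * k * exp(-k^2/4)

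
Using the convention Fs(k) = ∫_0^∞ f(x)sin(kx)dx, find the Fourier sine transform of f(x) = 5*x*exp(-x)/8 5*k/(4*(k^2 + 1)^2)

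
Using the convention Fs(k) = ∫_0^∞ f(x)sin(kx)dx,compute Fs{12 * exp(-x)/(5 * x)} 12 * atan(k)/5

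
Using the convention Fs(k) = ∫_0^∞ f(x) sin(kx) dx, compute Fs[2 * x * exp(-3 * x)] 12 * k/(k^2 + 9) ^2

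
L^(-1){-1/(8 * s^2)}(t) -t/8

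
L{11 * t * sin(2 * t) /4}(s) 11 * s/(s^2 + 4) ^2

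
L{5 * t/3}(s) 5/(3 * s^2)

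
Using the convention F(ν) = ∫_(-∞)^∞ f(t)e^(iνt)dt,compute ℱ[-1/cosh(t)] -pi/cosh(pi * ν/2)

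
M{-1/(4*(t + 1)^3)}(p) -pi*(p - 2)*(p - 1)/(8*sin(pi*p))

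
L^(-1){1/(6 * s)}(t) 1/6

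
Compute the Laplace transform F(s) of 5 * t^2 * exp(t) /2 5/(s - 1) ^3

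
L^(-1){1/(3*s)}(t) 1/3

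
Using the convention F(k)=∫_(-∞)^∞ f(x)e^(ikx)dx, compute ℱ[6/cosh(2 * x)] 3 * pi/cosh(pi * k/4)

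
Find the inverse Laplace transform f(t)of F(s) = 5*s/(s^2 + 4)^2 5*t*sin(2*t)/4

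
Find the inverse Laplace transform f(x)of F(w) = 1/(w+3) exp(-3*x)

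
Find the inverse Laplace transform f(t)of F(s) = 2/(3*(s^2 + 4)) sin(2*t)/3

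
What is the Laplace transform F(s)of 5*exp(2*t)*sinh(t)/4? 5/(4*((s - 2)^2 - 1))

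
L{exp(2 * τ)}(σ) 1/(σ - 2)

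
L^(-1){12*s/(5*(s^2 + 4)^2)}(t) 3*t*sin(2*t)/5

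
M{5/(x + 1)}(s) 5*pi*csc(pi*s)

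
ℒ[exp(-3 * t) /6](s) 1/(6 * (s+3) ) 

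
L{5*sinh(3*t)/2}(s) 15/(2*(s^2 - 9))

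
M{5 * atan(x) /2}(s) -5 * pi * sec(pi * s/2) /(4 * s) 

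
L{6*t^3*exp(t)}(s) 36/(s - 1)^4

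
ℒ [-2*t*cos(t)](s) 2*(1 - s^2)/(s^2+1)^2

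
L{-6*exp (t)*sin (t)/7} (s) -6/ (7*(s - 1)^2 + 7)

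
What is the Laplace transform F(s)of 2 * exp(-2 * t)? 2/(s + 2)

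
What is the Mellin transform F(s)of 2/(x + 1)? 2*pi*csc(pi*s)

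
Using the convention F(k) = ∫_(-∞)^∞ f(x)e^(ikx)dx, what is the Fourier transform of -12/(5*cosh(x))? -12*pi/(5*cosh(pi*k/2))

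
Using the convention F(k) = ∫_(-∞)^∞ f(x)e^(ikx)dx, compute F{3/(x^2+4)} 3 * pi * exp(-2 * Abs(k))/2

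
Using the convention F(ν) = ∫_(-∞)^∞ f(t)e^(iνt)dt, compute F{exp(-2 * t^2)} sqrt(2) * sqrt(pi) * exp(-ν^2/8)/2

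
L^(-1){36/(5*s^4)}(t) 6*t^3/5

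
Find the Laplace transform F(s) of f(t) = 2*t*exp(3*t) 2/(s - 3) ^2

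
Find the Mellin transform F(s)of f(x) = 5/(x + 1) 5 * pi * csc(pi * s)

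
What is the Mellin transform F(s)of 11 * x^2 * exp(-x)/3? 11 * gamma(s + 2)/3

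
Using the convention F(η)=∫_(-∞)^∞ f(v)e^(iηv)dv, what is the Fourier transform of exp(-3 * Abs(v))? 6/(η^2+9)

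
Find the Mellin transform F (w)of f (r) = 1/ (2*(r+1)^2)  (-pi*w+pi)/ (2*sin (pi*w))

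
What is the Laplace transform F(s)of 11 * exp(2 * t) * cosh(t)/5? 11 * (s - 2)/(5 * ((s - 2)^2 - 1))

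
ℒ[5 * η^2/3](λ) 10/(3 * λ^3)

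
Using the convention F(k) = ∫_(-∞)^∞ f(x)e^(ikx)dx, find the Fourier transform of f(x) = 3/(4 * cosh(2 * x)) 3 * pi/(8 * cosh(pi * k/4))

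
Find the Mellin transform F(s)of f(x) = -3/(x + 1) -3*pi*csc(pi*s)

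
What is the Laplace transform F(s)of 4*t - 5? 4/s^2 - 5/s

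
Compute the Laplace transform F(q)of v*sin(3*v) 6*q/(q^2 + 9)^2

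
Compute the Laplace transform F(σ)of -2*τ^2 -4/σ^3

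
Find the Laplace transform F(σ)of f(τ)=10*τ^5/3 400/σ^6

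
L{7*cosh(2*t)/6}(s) 7*s/(6*(s^2-4))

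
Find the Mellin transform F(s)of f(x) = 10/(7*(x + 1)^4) 5*gamma(s)*gamma(4 - s)/21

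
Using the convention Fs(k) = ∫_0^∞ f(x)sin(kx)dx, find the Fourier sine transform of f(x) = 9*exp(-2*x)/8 9*k/(8*(k^2 + 4))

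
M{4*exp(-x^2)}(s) 2*gamma(s/2)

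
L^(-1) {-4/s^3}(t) -2 * t^2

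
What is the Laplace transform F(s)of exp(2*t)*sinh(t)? 1/((s - 2)^2-1)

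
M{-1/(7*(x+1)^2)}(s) pi*(s - 1)/(7*sin(pi*s))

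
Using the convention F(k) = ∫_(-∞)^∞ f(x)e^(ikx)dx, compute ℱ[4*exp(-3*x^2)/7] 4*sqrt(3)*sqrt(pi)*exp(-k^2/12)/21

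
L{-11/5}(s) -11/(5 * s)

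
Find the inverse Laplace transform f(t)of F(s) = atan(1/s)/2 sin(t)/(2 * t)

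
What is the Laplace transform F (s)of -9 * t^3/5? -54/ (5 * s^4)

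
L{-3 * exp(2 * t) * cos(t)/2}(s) 3 * (2 - s)/(2 * ((s - 2)^2 + 1))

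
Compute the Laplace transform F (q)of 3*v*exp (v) 3/ (q - 1)^2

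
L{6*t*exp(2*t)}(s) 6/(s - 2)^2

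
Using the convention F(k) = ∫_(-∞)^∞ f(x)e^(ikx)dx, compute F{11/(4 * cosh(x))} 11 * pi/(4 * cosh(pi * k/2))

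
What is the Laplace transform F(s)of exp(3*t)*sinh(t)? 1/((s - 3)^2 - 1)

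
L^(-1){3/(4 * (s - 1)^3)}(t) 3 * t^2 * exp(t)/8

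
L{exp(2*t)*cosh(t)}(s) (s - 2)/((s - 2)^2 - 1)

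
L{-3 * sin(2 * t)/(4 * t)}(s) -3 * atan(2/s)/4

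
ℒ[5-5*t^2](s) 5/s - 10/s^3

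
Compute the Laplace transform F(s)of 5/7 5/(7*s)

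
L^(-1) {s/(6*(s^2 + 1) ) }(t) cos(t) /6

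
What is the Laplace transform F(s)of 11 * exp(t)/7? 11/(7 * (s - 1))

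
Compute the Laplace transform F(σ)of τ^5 120/σ^6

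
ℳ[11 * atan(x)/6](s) -11 * pi * sec(pi * s/2)/(12 * s)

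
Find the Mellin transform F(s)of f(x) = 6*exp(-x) 6*gamma(s)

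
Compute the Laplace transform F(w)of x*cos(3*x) (w^2 - 9)/(w^2 + 9)^2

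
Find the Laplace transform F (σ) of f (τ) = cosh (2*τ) σ/ (σ^2-4) 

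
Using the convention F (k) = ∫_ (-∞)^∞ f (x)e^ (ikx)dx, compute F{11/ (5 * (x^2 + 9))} 11 * pi * exp (-3 * Abs (k))/15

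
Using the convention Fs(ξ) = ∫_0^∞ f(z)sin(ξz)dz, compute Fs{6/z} 3 * pi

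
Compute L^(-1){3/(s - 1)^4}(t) t^3*exp(t)/2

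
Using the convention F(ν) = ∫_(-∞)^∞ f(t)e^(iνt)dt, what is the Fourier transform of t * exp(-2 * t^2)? sqrt(2) * I * sqrt(pi) * ν * exp(-ν^2/8)/8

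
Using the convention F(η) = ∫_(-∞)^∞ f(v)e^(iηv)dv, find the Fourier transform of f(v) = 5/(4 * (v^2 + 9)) 5 * pi * exp(-3 * Abs(η))/12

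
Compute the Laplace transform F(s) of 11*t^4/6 44/s^5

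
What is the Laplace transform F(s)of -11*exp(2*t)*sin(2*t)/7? -22/(7*(s - 2)^2 + 28)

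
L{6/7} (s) 6/ (7*s)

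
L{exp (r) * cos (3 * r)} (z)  (z - 1)/ ( (z - 1)^2 + 9)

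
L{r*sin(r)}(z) 2*z/(z^2+1)^2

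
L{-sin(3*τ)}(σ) -3/(σ^2 + 9)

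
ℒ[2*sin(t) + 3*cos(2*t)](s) 3*s/(s^2 + 4) + 2/(s^2 + 1)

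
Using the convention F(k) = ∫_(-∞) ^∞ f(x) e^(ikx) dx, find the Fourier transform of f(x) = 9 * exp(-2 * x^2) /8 9 * sqrt(2) * sqrt(pi) * exp(-k^2/8) /16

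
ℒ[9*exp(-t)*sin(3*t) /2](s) 27/(2*((s + 1) ^2 + 9) ) 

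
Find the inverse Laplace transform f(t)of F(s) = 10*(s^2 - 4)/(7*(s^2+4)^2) 10*t*cos(2*t)/7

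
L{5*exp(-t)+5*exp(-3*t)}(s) 5/(s+3)+5/(s+1)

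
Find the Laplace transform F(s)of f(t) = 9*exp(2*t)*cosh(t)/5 9*(s - 2)/(5*((s - 2)^2-1))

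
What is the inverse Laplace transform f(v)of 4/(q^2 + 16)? sin(4*v)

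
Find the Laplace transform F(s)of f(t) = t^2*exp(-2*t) 2/(s + 2)^3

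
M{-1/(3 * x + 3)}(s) -pi * csc(pi * s)/3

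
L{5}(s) 5/s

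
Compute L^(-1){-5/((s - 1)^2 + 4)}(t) -5 * exp(t) * sin(2 * t)/2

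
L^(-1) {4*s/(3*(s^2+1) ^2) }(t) 2*t*sin(t) /3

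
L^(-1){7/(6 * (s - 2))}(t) 7 * exp(2 * t)/6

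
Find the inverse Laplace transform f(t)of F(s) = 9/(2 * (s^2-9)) 3 * sinh(3 * t)/2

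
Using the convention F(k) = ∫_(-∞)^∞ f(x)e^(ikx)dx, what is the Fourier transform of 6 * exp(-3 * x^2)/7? 2 * sqrt(3) * sqrt(pi) * exp(-k^2/12)/7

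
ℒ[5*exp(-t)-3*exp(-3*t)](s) 5/(s+1)-3/(s+3)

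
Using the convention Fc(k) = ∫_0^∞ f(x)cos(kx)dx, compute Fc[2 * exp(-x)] 2/(k^2 + 1)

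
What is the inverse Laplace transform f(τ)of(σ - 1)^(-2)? τ * exp(τ)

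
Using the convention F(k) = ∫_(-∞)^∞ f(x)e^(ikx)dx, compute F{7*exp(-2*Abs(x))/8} 7/(2*(k^2 + 4))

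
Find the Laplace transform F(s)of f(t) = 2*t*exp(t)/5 2/(5*(s - 1)^2)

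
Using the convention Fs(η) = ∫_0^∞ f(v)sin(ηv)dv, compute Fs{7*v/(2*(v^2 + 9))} 7*pi*exp(-3*η)/4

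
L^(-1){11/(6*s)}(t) 11/6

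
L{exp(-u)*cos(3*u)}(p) (p + 1)/((p + 1)^2 + 9)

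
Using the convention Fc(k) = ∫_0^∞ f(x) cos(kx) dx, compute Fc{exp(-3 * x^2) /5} sqrt(3) * sqrt(pi) * exp(-k^2/12) /30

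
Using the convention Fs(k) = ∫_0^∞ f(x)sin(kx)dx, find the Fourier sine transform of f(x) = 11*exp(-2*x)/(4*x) 11*atan(k/2)/4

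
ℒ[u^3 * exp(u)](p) 6/(p - 1)^4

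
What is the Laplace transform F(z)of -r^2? -2/z^3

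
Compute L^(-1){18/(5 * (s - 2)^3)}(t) 9 * t^2 * exp(2 * t)/5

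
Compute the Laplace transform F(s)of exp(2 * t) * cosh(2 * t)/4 (s - 2)/(4 * s * (s - 4))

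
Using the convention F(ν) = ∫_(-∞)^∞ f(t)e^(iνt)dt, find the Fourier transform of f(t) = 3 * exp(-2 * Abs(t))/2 6/(ν^2 + 4)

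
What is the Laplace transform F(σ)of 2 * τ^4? 48/σ^5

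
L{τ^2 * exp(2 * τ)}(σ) 2/(σ - 2)^3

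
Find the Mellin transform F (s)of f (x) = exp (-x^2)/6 gamma (s/2)/12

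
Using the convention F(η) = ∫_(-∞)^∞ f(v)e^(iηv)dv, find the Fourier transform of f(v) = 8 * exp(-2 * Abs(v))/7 32/(7 * (η^2 + 4))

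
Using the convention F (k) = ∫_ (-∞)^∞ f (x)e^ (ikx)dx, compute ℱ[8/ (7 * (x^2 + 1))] 8 * pi * exp (-Abs (k))/7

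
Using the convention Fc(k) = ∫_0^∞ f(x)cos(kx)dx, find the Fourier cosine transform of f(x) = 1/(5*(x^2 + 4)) pi*exp(-2*k)/20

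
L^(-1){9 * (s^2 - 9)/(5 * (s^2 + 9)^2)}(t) 9 * t * cos(3 * t)/5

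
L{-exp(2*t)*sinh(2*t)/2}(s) -1/(s*(s - 4))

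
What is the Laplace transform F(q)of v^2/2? q^(-3)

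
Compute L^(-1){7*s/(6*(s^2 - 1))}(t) 7*cosh(t)/6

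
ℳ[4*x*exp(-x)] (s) 4*gamma(s + 1)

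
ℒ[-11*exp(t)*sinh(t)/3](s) -11/(3*s*(s - 2))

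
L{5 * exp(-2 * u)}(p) 5/(p + 2)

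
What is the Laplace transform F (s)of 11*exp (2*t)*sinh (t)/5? 11/ (5*( (s - 2)^2 - 1))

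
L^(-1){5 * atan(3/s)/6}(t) 5 * sin(3 * t)/(6 * t)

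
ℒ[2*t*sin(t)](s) 4*s/(s^2 + 1)^2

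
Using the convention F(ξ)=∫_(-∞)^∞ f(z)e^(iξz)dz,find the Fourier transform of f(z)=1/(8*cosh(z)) pi/(8*cosh(pi*ξ/2))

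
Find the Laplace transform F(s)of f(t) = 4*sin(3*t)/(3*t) 4*atan(3/s)/3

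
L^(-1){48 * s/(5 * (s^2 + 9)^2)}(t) 8 * t * sin(3 * t)/5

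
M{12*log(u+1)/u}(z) -12*pi*csc(pi*z)/(z - 1)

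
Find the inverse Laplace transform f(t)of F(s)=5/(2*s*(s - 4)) 5*exp(2*t)*sinh(2*t)/4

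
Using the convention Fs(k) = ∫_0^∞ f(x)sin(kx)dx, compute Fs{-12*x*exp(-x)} -24*k/(k^2 + 1)^2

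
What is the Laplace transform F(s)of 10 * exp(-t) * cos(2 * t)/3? 10 * (s+1)/(3 * ((s+1)^2+4))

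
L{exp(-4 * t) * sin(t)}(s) 1/((s + 4)^2 + 1)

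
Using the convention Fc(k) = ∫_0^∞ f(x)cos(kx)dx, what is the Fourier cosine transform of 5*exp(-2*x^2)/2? 5*sqrt(2)*sqrt(pi)*exp(-k^2/8)/8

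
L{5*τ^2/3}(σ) 10/(3*σ^3)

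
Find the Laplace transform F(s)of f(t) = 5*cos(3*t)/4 5*s/(4*(s^2 + 9))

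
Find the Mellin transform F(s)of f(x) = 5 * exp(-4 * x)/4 5 * gamma(s)/(4 * 2^(2 * s))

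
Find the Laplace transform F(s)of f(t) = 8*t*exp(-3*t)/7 8/(7*(s + 3)^2)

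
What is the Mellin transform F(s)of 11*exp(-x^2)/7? 11*gamma(s/2)/14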